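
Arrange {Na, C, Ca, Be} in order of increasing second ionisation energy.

Ca < Be < C < Na

IE_2 is the cost of taking one more electron from the +1 cation: Na⁺ is the bare [Ne] core; C⁺ still has 3 valence electrons; Ca⁺ still has 1 valence electron; Be⁺ still has 1 valence electron.
Breaking into a closed-shell core is much more expensive than removing a leftover valence electron — Na has the largest IE_2 here.
Valence configurations: C⁺ [He]2s²2p¹, Ca⁺ [Ar]4s¹, Be⁺ [He]2s¹.
Approximate IE_2 values (kJ/mol): Na 4562, C 2353, Ca 1145, Be 1757.
So the second ionization energies run Ca < Be < C < Na.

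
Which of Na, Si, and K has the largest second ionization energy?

The second ionization energy removes an electron from the +1 ion. For each element: Na⁺ is the bare [Ne] core; Si⁺ still has 3 valence electrons; K⁺ is the bare [Ar] core.
Pulling an electron out of a noble-gas core costs far more than removing a remaining valence electron, so K and Na sit at the high end of IE_2.
Approximate IE_2 values (kJ/mol): Na 4562, Si 1577, K 3052.
Hence IE_2: Si < K < Na.

Na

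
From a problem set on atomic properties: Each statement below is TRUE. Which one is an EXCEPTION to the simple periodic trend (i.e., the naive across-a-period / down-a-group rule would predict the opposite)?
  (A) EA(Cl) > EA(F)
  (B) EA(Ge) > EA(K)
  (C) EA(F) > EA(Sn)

The general trend: electron affinity increases across a period and decreases down a group.
(A) Cl (period 3, group 17) vs F (period 2, group 17): the stated order contradicts the simple trend.
(B) Ge (period 4, group 14) vs K (period 4, group 1): the stated order agrees with the simple trend.
(C) F (period 2, group 17) vs Sn (period 5, group 14): the stated order agrees with the simple trend.
The exception is (A): F's small 2p subshell makes the incoming electron feel strong e⁻–e⁻ repulsion, so Cl actually releases more energy on gaining an electron.

(A)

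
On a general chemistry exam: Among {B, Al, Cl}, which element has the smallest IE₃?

Al

After 2 electrons have been removed, what remains? B²⁺ still has 1 valence electron; Al²⁺ still has 1 valence electron; Cl²⁺ still has 5 valence electrons.
All are still removing valence electrons, so compare the +2 ions as you would atoms: IE_3 generally rises across a period (higher Z_eff) and falls down a group (larger shell), subject to the usual subshell exceptions.
Valence configurations: B²⁺ [He]2s¹, Al²⁺ [Ne]3s¹, Cl²⁺ [Ne]3s²3p³.
Tabulated IE_3 (kJ/mol): B 3660, Al 2745, Cl 3822.
Hence IE_3: Al < B < Cl.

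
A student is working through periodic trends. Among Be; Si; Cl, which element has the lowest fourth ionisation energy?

Si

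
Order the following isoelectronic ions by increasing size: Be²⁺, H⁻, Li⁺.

All of these have 2 electrons, so size is governed by nuclear charge alone: the more protons, the stronger the pull on the same electron cloud, and the smaller the ion.
Nuclear charges: Be²⁺ (Z=4), Li⁺ (Z=3), H⁻ (Z=1).
Smallest to largest: Be²⁺ < Li⁺ < H⁻.

Be²⁺, Li⁺, H⁻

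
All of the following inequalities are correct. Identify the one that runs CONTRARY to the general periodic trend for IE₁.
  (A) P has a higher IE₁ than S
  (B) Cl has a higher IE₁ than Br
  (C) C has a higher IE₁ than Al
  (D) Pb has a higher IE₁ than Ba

(A)

The general trend: IE₁ increases across a period and decreases down a group.
(A) P (period 3, group 15) vs S (period 3, group 16): the stated order contradicts the simple trend.
(B) Cl (period 3, group 17) vs Br (period 4, group 17): the stated order agrees with the simple trend.
(C) C (period 2, group 14) vs Al (period 3, group 13): the stated order agrees with the simple trend.
(D) Pb (period 6, group 14) vs Ba (period 6, group 2): the stated order agrees with the simple trend.
The exception is (A): S (3p⁴) ionizes more easily than half-filled P (3p³) because the paired 3p electron in S is pushed out by e⁻–e⁻ repulsion.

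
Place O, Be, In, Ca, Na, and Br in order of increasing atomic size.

O, Be, Br, In, Na, Ca

Be is in period 2, group 2; O is in period 2, group 16; Na is in period 3, group 1; Ca is in period 4, group 2; Br is in period 4, group 17; In is in period 5, group 13.
Across a period the added protons contract the valence shell; down a group each new principal shell makes the atom larger.
Here both period and group differ, so the two effects have to be weighed against each other.
Be > O: Be lies to the left of O in period 2, so the across-period effect alone puts Be larger.
Br > Be: the two effects oppose for this pair; the down-group effect wins (114 vs 102 pm).
In > Br: relative to Br, both the across-period and down-group shifts push In's atomic radius up.
Na > In: the two effects oppose for this pair; the across-period effect wins (155 vs 142 pm).
Ca > Na: the two effects oppose for this pair; the down-group effect wins (171 vs 155 pm).
For reference (pm): Be 102, O 63, Na 155, Ca 171, Br 114, In 142.
So from smallest to largest: O < Be < Br < In < Na < Ca.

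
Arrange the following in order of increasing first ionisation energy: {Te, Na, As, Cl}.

Na < Te < As < Cl

Na is in period 3, group 1; Cl is in period 3, group 17; As is in period 4, group 15; Te is in period 5, group 16.
IE₁ increases left→right with effective nuclear charge and decreases top→bottom as the valence shell moves farther out.
These span different periods and groups, so the two trends combine.
Te > Na: the two effects oppose for this pair; the across-period effect wins (869 vs 496 kJ/mol).
As > Te: the two effects oppose for this pair; the down-group effect wins (947 vs 869 kJ/mol).
Cl > As: both effects reinforce here, so Cl is clearly the higher of the two.
For reference (kJ/mol): Na 496, Cl 1251, As 947, Te 869.
So from lowest to highest: Na < Te < As < Cl.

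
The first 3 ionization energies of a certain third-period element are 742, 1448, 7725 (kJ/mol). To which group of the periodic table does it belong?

Group 2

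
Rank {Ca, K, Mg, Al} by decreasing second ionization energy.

K > Al > Mg > Ca

Consider each +1 ion: Ca⁺ still has 1 valence electron; K⁺ is the bare [Ar] core; Mg⁺ still has 1 valence electron; Al⁺ still has 2 valence electrons.
Breaking into a closed-shell core is much more expensive than removing a leftover valence electron — K has the largest IE_2 here.
Valence configurations: Ca⁺ [Ar]4s¹, Mg⁺ [Ne]3s¹, Al⁺ [Ne]3s².
Tabulated IE_2 (kJ/mol): Ca 1145, K 3052, Mg 1451, Al 1817.
Hence IE_2: Ca < Mg < Al < K.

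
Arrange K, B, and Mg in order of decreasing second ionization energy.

K, B, Mg

IE_2 is the cost of taking one more electron from the +1 cation: K⁺ is the bare [Ar] core; B⁺ still has 2 valence electrons; Mg⁺ still has 1 valence electron.
Core electrons are held far more tightly than valence electrons, so K tops the IE_2 order.
Valence configurations: B⁺ [He]2s², Mg⁺ [Ne]3s¹.
Tabulated IE_2 (kJ/mol): K 3052, B 2427, Mg 1451.
Hence IE_2: Mg < B < K.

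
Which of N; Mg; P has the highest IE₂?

N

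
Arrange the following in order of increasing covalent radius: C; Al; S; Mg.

C < S < Al < Mg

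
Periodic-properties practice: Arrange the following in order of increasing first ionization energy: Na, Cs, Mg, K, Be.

Cs < K < Na < Mg < Be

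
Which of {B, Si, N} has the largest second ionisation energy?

The second ionization energy removes an electron from the +1 ion. For each element: B⁺ still has 2 valence electrons; Si⁺ still has 3 valence electrons; N⁺ still has 4 valence electrons.
All are still removing valence electrons, so compare the +1 ions as you would atoms: IE_2 generally rises across a period (higher Z_eff) and falls down a group (larger shell), subject to the usual subshell exceptions.
Valence configurations: B⁺ [He]2s², Si⁺ [Ne]3s²3p¹, N⁺ [He]2s²2p².
Tabulated IE_2 (kJ/mol): B 2427, Si 1577, N 2856.
So the second ionization energies run Si < B < N.

N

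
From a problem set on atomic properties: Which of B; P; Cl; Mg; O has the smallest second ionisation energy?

Mg

After 1 electron has been removed, what remains? B⁺ still has 2 valence electrons; P⁺ still has 4 valence electrons; Cl⁺ still has 6 valence electrons; Mg⁺ still has 1 valence electron; O⁺ still has 5 valence electrons.
All are still removing valence electrons, so compare the +1 ions as you would atoms: IE_2 generally rises across a period (higher Z_eff) and falls down a group (larger shell), subject to the usual subshell exceptions.
Valence configurations: B⁺ [He]2s², P⁺ [Ne]3s²3p², Cl⁺ [Ne]3s²3p⁴, Mg⁺ [Ne]3s¹, O⁺ [He]2s²2p³.
Tabulated IE_2 (kJ/mol): B 2427, P 1907, Cl 2298, Mg 1451, O 3388.
So the second ionization energies run Mg < P < Cl < B < O.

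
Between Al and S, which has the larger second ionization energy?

IE_2 is the cost of taking one more electron from the +1 cation: Al⁺ still has 2 valence electrons; S⁺ still has 5 valence electrons.
All are still removing valence electrons, so compare the +1 ions as you would atoms: IE_2 generally rises across a period (higher Z_eff) and falls down a group (larger shell), subject to the usual subshell exceptions.
Valence configurations: Al⁺ [Ne]3s², S⁺ [Ne]3s²3p³.
Tabulated IE_2 (kJ/mol): Al 1817, S 2252.
Hence IE_2: Al < S.

S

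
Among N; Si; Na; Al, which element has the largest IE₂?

Na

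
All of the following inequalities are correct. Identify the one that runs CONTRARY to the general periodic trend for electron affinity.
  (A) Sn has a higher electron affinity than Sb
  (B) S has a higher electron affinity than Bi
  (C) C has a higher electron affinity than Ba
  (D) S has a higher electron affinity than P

The general trend: electron affinity increases across a period and decreases down a group.
(A) Sn (period 5, group 14) vs Sb (period 5, group 15): the stated order contradicts the simple trend.
(B) S (period 3, group 16) vs Bi (period 6, group 15): the stated order agrees with the simple trend.
(C) C (period 2, group 14) vs Ba (period 6, group 2): the stated order agrees with the simple trend.
(D) S (period 3, group 16) vs P (period 3, group 15): the stated order agrees with the simple trend.
The exception is (A): adding an electron to Sb's half-filled 5p³ is unfavourable, so Sn has the more exothermic EA.

(A)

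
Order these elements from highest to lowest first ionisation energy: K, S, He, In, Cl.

He is in period 1, group 18; S is in period 3, group 16; Cl is in period 3, group 17; K is in period 4, group 1; In is in period 5, group 13.
First ionization energy rises across a period (greater Z_eff holds electrons more tightly) and falls down a group (valence electrons are farther from the nucleus).
Here both period and group differ, so the two effects have to be weighed against each other.
In > K: period and group pull opposite ways; the across-period shift dominates (558 vs 419 kJ/mol).
S > In: relative to In, both the across-period and down-group shifts push S's first ionization energy up.
Cl > S: Cl lies to the right of S in period 3, so the across-period effect alone puts Cl higher.
He > Cl: both effects reinforce here, so He is clearly the higher of the two.
Approximate values (kJ/mol): He 2372, S 1000, Cl 1251, K 419, In 558.
So from highest to lowest: He > Cl > S > In > K.

He > Cl > S > In > K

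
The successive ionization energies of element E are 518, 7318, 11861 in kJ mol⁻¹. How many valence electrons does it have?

1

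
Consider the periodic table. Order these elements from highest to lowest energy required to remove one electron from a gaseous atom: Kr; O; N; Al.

N, Kr, O, Al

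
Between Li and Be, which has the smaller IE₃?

The third ionization energy removes an electron from the +2 ion. For each element: Li²⁺ is already 1 electron into the core; Be²⁺ is the bare [He] core.
All of these are removing an electron from a noble-gas core or deeper; the smaller core (lower principal quantum number) is held far more tightly, and within a period the higher nuclear charge binds the same core more tightly.
Approximate IE_3 values (kJ/mol): Li 11815, Be 14849.
So the third ionization energies run Li < Be.

Li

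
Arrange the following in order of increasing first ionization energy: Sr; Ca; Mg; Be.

Be is in period 2, group 2; Mg is in period 3, group 2; Ca is in period 4, group 2; Sr is in period 5, group 2.
Removing the outermost electron gets harder across a period and easier down a group.
All are in group 2, so first ionization energy increases up the group.
So from lowest to highest: Sr < Ca < Mg < Be.

Sr < Ca < Mg < Be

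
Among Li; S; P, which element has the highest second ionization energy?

Li

Consider each +1 ion: Li⁺ is the bare [He] core; S⁺ still has 5 valence electrons; P⁺ still has 4 valence electrons.
Pulling an electron out of a noble-gas core costs far more than removing a remaining valence electron, so Li sits at the high end of IE_2.
Valence configurations: S⁺ [Ne]3s²3p³, P⁺ [Ne]3s²3p².
The numbers (kJ/mol): Li 7298, S 2252, P 1907.
So the second ionization energies run P < S < Li.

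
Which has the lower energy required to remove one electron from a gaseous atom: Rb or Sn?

Rb

IE₁ increases left→right with effective nuclear charge and decreases top→bottom as the valence shell moves farther out.
All lie in period 5, so first ionization energy increases left to right.
So Rb has the lower energy required to remove one electron from a gaseous atom (Rb < Sn).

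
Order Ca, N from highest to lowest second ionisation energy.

N, Ca

After 1 electron has been removed, what remains? Ca⁺ still has 1 valence electron; N⁺ still has 4 valence electrons.
All are still removing valence electrons, so compare the +1 ions as you would atoms: IE_2 generally rises across a period (higher Z_eff) and falls down a group (larger shell), subject to the usual subshell exceptions.
Valence configurations: Ca⁺ [Ar]4s¹, N⁺ [He]2s²2p².
Approximate IE_2 values (kJ/mol): Ca 1145, N 2856.
Hence IE_2: Ca < N.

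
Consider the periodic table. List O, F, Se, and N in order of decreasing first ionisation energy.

F > N > O > Se

N is in period 2, group 15; O is in period 2, group 16; F is in period 2, group 17; Se is in period 4, group 16.
Removing the outermost electron gets harder across a period and easier down a group.
Here both period and group differ, so the two effects have to be weighed against each other.
O > Se: O sits above Se in group 16, so the down-group effect alone puts O higher.
N > O: this pair runs against the simple trend — see the exception note.
F > N: both are in period 2; the period trend gives F the larger value.
Note the exception: N has a higher first ionization energy than O, contrary to the simple trend — pairing an electron in O's 2p⁴ costs repulsion energy, so O ionizes more easily than half-filled N (2p³).
Approximate values (kJ/mol): N 1402, O 1314, F 1681, Se 941.
So from highest to lowest: F > N > O > Se.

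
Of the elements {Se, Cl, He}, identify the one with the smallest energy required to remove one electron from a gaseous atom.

Se

He is in period 1, group 18; Cl is in period 3, group 17; Se is in period 4, group 16.
Across a period the outer electron is held more tightly (higher IE₁); down a group it sits in a higher shell, more shielded, and comes off more easily.
These span different periods and groups, so the two trends combine.
Cl > Se: both effects reinforce here, so Cl is clearly the higher of the two.
He > Cl: both effects reinforce here, so He is clearly the higher of the two.
Tabulated first ionization energy (kJ/mol): He 2372, Cl 1251, Se 941.
The smallest energy required to remove one electron from a gaseous atom among these belongs to Se.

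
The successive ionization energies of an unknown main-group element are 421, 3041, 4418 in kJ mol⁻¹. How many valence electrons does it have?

1

Look for the largest jump between consecutive ionization energies: IE2/IE1 ≈ 7.2, far larger than any earlier ratio.
That jump marks the point where a core electron is being removed. So the atom has 1 valence electron.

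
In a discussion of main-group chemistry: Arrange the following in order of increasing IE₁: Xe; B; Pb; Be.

IE₁ increases left→right with effective nuclear charge and decreases top→bottom as the valence shell moves farther out.
Neither a single period nor a single group — weigh both effects.
B > Pb: period and group pull opposite ways; the down-group shift dominates (801 vs 716 kJ/mol).
Be > B: this pair runs against the simple trend — see the exception note.
Xe > Be: period and group pull opposite ways; the across-period shift dominates (1170 vs 900 kJ/mol).
Note the exception: Be has a higher first ionization energy than B, contrary to the simple trend — removing B's lone 2p electron is easier than breaking Be's filled 2s².
Tabulated first ionization energy (kJ/mol): Be 900, B 801, Xe 1170, Pb 716.
So from lowest to highest: Pb < B < Be < Xe.

Pb < B < Be < Xe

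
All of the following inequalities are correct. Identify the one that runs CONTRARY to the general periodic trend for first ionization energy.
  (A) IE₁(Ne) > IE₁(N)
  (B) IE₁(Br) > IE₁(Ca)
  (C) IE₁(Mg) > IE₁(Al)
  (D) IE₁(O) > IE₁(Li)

(C)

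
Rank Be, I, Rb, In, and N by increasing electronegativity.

Rb, Be, In, I, N

Electronegativity increases across a period and decreases down a group, tracking effective nuclear charge and atomic size.
Here both period and group differ, so the two effects have to be weighed against each other.
Be > Rb: relative to Rb, both the across-period and down-group shifts push Be's electronegativity up.
In > Be: the two effects oppose for this pair; the across-period effect wins (1.78 vs 1.57).
I > In: I lies to the right of In in period 5, so the across-period effect alone puts I higher.
N > I: the two effects oppose for this pair; the down-group effect wins (3.04 vs 2.66).
Approximate values (Pauling): Be 1.57, N 3.04, Rb 0.82, In 1.78, I 2.66.
So from lowest to highest: Rb < Be < In < I < N.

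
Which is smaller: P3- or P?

Forming P3- adds 3 electrons to P. More electron–electron repulsion in the same shell, with unchanged nuclear charge, lets the cloud expand.
An anion is larger than its parent atom: P3- > P.

P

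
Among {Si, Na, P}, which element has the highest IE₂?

Na

IE_2 is the cost of taking one more electron from the +1 cation: Si⁺ still has 3 valence electrons; Na⁺ is the bare [Ne] core; P⁺ still has 4 valence electrons.
Core electrons are held far more tightly than valence electrons, so Na tops the IE_2 order.
Valence configurations: Si⁺ [Ne]3s²3p¹, P⁺ [Ne]3s²3p².
The numbers (kJ/mol): Si 1577, Na 4562, P 1907.
So the second ionization energies run Si < P < Na.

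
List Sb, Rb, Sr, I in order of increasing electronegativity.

Rb is in period 5, group 1; Sr is in period 5, group 2; Sb is in period 5, group 15; I is in period 5, group 17.
Electronegativity increases across a period and decreases down a group, tracking effective nuclear charge and atomic size.
All lie in period 5, so electronegativity increases left to right.
So from lowest to highest: Rb < Sr < Sb < I.

Rb < Sr < Sb < I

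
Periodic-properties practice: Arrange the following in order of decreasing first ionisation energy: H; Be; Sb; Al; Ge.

H is in period 1, group 1; Be is in period 2, group 2; Al is in period 3, group 13; Ge is in period 4, group 14; Sb is in period 5, group 15.
First ionization energy rises across a period (greater Z_eff holds electrons more tightly) and falls down a group (valence electrons are farther from the nucleus).
These sit on a diagonal, where the across-period and down-group effects partly cancel.
Ge > Al: the two effects oppose for this pair; the across-period effect wins (762 vs 578 kJ/mol).
Sb > Ge: period and group pull opposite ways; the across-period shift dominates (831 vs 762 kJ/mol).
Be > Sb: the two effects oppose for this pair; the down-group effect wins (900 vs 831 kJ/mol).
H > Be: the two effects oppose for this pair; the down-group effect wins (1312 vs 900 kJ/mol).
Approximate values (kJ/mol): H 1312, Be 900, Al 578, Ge 762, Sb 831.
So from highest to lowest: H > Be > Sb > Ge > Al.

H > Be > Sb > Ge > Al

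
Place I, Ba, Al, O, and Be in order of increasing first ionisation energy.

Ba, Al, Be, I, O

IE₁ increases left→right with effective nuclear charge and decreases top→bottom as the valence shell moves farther out.
Neither a single period nor a single group — weigh both effects.
Al > Ba: both effects reinforce here, so Al is clearly the higher of the two.
Be > Al: period and group pull opposite ways; the down-group shift dominates (900 vs 578 kJ/mol).
I > Be: the two effects oppose for this pair; the across-period effect wins (1008 vs 900 kJ/mol).
O > I: the two effects oppose for this pair; the down-group effect wins (1314 vs 1008 kJ/mol).
Approximate values (kJ/mol): Be 900, O 1314, Al 578, I 1008, Ba 503.
So from lowest to highest: Ba < Al < Be < I < O.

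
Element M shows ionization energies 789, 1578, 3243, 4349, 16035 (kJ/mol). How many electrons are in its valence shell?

4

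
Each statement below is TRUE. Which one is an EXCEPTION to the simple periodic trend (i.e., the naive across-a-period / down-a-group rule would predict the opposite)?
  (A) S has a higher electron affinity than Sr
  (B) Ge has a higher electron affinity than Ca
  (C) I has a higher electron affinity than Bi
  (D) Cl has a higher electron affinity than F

(D)

The general trend: electron affinity increases across a period and decreases down a group.
(A) S (period 3, group 16) vs Sr (period 5, group 2): the stated order agrees with the simple trend.
(B) Ge (period 4, group 14) vs Ca (period 4, group 2): the stated order agrees with the simple trend.
(C) I (period 5, group 17) vs Bi (period 6, group 15): the stated order agrees with the simple trend.
(D) Cl (period 3, group 17) vs F (period 2, group 17): the stated order contradicts the simple trend.
The exception is (D): F's small 2p subshell makes the incoming electron feel strong e⁻–e⁻ repulsion, so Cl actually releases more energy on gaining an electron.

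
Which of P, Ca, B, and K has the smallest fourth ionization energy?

P

After 3 electrons have been removed, what remains? P³⁺ still has 2 valence electrons; Ca³⁺ is already 1 electron into the core; B³⁺ is the bare [He] core; K³⁺ is already 2 electrons into the core.
Core electrons are held far more tightly than valence electrons, so K, Ca and B top the IE_4 order.
Approximate IE_4 values (kJ/mol): P 4964, Ca 6491, B 25026, K 5877.
So the fourth ionization energies run P < K < Ca < B.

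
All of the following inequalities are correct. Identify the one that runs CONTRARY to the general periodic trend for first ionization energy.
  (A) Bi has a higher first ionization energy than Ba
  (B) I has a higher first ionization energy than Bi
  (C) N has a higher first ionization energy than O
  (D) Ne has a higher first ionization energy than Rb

(C)

The general trend: first ionization energy increases across a period and decreases down a group.
(A) Bi (period 6, group 15) vs Ba (period 6, group 2): the stated order agrees with the simple trend.
(B) I (period 5, group 17) vs Bi (period 6, group 15): the stated order agrees with the simple trend.
(C) N (period 2, group 15) vs O (period 2, group 16): the stated order contradicts the simple trend.
(D) Ne (period 2, group 18) vs Rb (period 5, group 1): the stated order agrees with the simple trend.
The exception is (C): pairing an electron in O's 2p⁴ costs repulsion energy, so O ionizes more easily than half-filled N (2p³).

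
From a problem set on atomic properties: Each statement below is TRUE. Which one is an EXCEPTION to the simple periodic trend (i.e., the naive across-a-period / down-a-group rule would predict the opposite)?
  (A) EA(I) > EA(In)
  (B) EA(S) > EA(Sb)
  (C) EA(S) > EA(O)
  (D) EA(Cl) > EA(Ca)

(C)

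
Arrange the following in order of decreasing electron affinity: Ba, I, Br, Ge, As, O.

Br > I > O > Ge > As > Ba

O is in period 2, group 16; Ge is in period 4, group 14; As is in period 4, group 15; Br is in period 4, group 17; I is in period 5, group 17; Ba is in period 6, group 2.
Atoms with high Z_eff and room in the valence shell (especially the halogens) have the most exothermic electron affinities.
Here both period and group differ, so the two effects have to be weighed against each other.
As > Ba: both effects reinforce here, so As is clearly the higher of the two.
Ge > As: this pair runs against the simple trend — see the exception note.
O > Ge: both effects reinforce here, so O is clearly the higher of the two.
I > O: the two effects oppose for this pair; the across-period effect wins (295 vs 141 kJ/mol).
Br > I: they share group 17; the group trend gives Br the larger value.
Note the exception: Ge has a higher electron affinity than As, contrary to the simple trend — adding an electron to As's half-filled 4p³ is unfavourable, so Ge (4p²) has the more exothermic EA.
Approximate values (kJ/mol): O 141, Ge 119, As 78, Br 325, I 295, Ba 14.
So from highest to lowest: Br > I > O > Ge > As > Ba.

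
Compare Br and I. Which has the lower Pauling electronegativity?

I

Br is in period 4, group 17; I is in period 5, group 17.
Atoms toward the upper right of the periodic table pull bonding electrons most strongly.
All are in group 17, so electronegativity increases up the group.
So I has the lower Pauling electronegativity (I < Br).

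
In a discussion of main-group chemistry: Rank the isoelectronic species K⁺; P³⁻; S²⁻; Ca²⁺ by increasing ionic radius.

All of these have 18 electrons, so size is governed by nuclear charge alone: the more protons, the stronger the pull on the same electron cloud, and the smaller the ion.
Nuclear charges: Ca²⁺ (Z=20), K⁺ (Z=19), S²⁻ (Z=16), P³⁻ (Z=15).
Smallest to largest: Ca²⁺ < K⁺ < S²⁻ < P³⁻.

Ca²⁺ < K⁺ < S²⁻ < P³⁻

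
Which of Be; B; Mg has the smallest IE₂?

The second ionization energy removes an electron from the +1 ion. For each element: Be⁺ still has 1 valence electron; B⁺ still has 2 valence electrons; Mg⁺ still has 1 valence electron.
All are still removing valence electrons, so compare the +1 ions as you would atoms: IE_2 generally rises across a period (higher Z_eff) and falls down a group (larger shell), subject to the usual subshell exceptions.
Valence configurations: Be⁺ [He]2s¹, B⁺ [He]2s², Mg⁺ [Ne]3s¹.
Approximate IE_2 values (kJ/mol): Be 1757, B 2427, Mg 1451.
Putting it together, IE_2: Mg < Be < B.

Mg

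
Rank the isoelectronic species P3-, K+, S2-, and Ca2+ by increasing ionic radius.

Ca2+ < K+ < S2- < P3-

All of these have 18 electrons, so size is governed by nuclear charge alone: the more protons, the stronger the pull on the same electron cloud, and the smaller the ion.
Nuclear charges: Ca2+ (Z=20), K+ (Z=19), S2- (Z=16), P3- (Z=15).
Smallest to largest: Ca2+ < K+ < S2- < P3-.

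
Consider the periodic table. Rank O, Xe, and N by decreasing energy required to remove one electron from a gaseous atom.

N > O > Xe

IE₁ increases left→right with effective nuclear charge and decreases top→bottom as the valence shell moves farther out.
These span different periods and groups, so the two trends combine.
O > Xe: the two effects oppose for this pair; the down-group effect wins (1314 vs 1170 kJ/mol).
N > O: this pair runs against the simple trend — see the exception note.
Note the exception: N has a higher first ionization energy than O, contrary to the simple trend — pairing an electron in O's 2p⁴ costs repulsion energy, so O ionizes more easily than half-filled N (2p³).
For reference (kJ/mol): N 1402, O 1314, Xe 1170.
So from highest to lowest: N > O > Xe.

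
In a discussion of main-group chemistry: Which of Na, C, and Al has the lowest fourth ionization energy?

The fourth ionization energy removes an electron from the +3 ion. For each element: Na³⁺ is already 2 electrons into the core; C³⁺ still has 1 valence electron; Al³⁺ is the bare [Ne] core.
Breaking into a closed-shell core is much more expensive than removing a leftover valence electron — Na and Al have the largest IE_4 here.
Approximate IE_4 values (kJ/mol): Na 9543, C 6223, Al 11577.
Overall IE_4 order: C < Na < Al.

C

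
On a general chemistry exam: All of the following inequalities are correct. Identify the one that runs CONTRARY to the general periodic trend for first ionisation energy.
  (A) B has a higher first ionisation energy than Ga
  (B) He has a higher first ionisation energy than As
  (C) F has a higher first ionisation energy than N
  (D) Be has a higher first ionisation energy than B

(D)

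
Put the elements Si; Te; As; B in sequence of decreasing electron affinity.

Te > Si > As > B

B is in period 2, group 13; Si is in period 3, group 14; As is in period 4, group 15; Te is in period 5, group 16.
Atoms with high Z_eff and room in the valence shell (especially the halogens) have the most exothermic electron affinities.
These sit on a diagonal, where the across-period and down-group effects partly cancel.
As > B: the two effects oppose for this pair; the across-period effect wins (78 vs 27 kJ/mol).
Si > As: the two effects oppose for this pair; the down-group effect wins (134 vs 78 kJ/mol).
Te > Si: period and group pull opposite ways; the across-period shift dominates (190 vs 134 kJ/mol).
Approximate values (kJ/mol): B 27, Si 134, As 78, Te 190.
So from highest to lowest: Te > Si > As > B.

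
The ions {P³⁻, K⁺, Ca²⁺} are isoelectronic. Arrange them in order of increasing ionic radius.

Ca²⁺ < K⁺ < P³⁻

All of these have 18 electrons, so size is governed by nuclear charge alone: the more protons, the stronger the pull on the same electron cloud, and the smaller the ion.
Nuclear charges: Ca²⁺ (Z=20), K⁺ (Z=19), P³⁻ (Z=15).
Smallest to largest: Ca²⁺ < K⁺ < P³⁻.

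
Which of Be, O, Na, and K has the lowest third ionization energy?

After 2 electrons have been removed, what remains? Be²⁺ is the bare [He] core; O²⁺ still has 4 valence electrons; Na²⁺ is already 1 electron into the core; K²⁺ is already 1 electron into the core.
Usually core removal costs more than valence removal, but here the competition is close: a tightly held n=2 valence electron can cost more to remove than an n=3 core electron, so the actual values have to decide it.
Approximate IE_3 values (kJ/mol): Be 14849, O 5300, Na 6910, K 4420.
So the third ionization energies run K < O < Na < Be.

K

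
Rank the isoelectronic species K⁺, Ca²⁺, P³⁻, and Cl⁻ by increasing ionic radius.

All of these have 18 electrons, so size is governed by nuclear charge alone: the more protons, the stronger the pull on the same electron cloud, and the smaller the ion.
Nuclear charges: Ca²⁺ (Z=20), K⁺ (Z=19), Cl⁻ (Z=17), P³⁻ (Z=15).
Smallest to largest: Ca²⁺ < K⁺ < Cl⁻ < P³⁻.

Ca²⁺ < K⁺ < Cl⁻ < P³⁻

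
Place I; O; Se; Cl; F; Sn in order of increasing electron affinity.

Sn < O < Se < I < F < Cl

Electron affinity generally becomes more exothermic across a period toward the halogens and less exothermic down a group.
Neither a single period nor a single group — weigh both effects.
O > Sn: both effects reinforce here, so O is clearly the higher of the two.
Se > O: this pair runs against the simple trend — see the exception note.
I > Se: the two effects oppose for this pair; the across-period effect wins (295 vs 195 kJ/mol).
F > I: F sits above I in group 17, so the down-group effect alone puts F higher.
Cl > F: this pair runs against the simple trend — see the exception note.
Note the exception: Se has a higher electron affinity than O, contrary to the simple trend — O's compact 2p subshell gives strong electron–electron repulsion on the added electron.
Note the exception: Cl has a higher electron affinity than F, contrary to the simple trend — F's small 2p subshell makes the incoming electron feel strong e⁻–e⁻ repulsion, so Cl actually releases more energy on gaining an electron.
Approximate values (kJ/mol): O 141, F 328, Cl 349, Se 195, Sn 107, I 295.
So from lowest to highest: Sn < O < Se < I < F < Cl.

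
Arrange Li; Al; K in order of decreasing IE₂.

Consider each +1 ion: Li⁺ is the bare [He] core; Al⁺ still has 2 valence electrons; K⁺ is the bare [Ar] core.
Core electrons are held far more tightly than valence electrons, so K and Li top the IE_2 order.
Tabulated IE_2 (kJ/mol): Li 7298, Al 1817, K 3052.
So the second ionization energies run Al < K < Li.

Li > K > Al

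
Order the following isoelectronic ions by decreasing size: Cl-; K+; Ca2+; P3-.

P3- > Cl- > K+ > Ca2+

All of these have 18 electrons, so size is governed by nuclear charge alone: the more protons, the stronger the pull on the same electron cloud, and the smaller the ion.
Nuclear charges: Ca2+ (Z=20), K+ (Z=19), Cl- (Z=17), P3- (Z=15).
Largest to smallest: P3- > Cl- > K+ > Ca2+.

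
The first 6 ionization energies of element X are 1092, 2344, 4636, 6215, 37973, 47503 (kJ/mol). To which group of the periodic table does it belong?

Group 14

Look for the largest jump between consecutive ionization energies: IE5/IE4 ≈ 6.1, far larger than any earlier ratio.
That jump marks the point where a core electron is being removed. So the atom has 4 valence electrons.
A main-group element with 4 valence electrons is in group 14.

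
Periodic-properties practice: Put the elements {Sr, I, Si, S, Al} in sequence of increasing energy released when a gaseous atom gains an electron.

Sr, Al, Si, S, I

Al is in period 3, group 13; Si is in period 3, group 14; S is in period 3, group 16; Sr is in period 5, group 2; I is in period 5, group 17.
Atoms with high Z_eff and room in the valence shell (especially the halogens) have the most exothermic electron affinities.
Neither a single period nor a single group — weigh both effects.
Al > Sr: relative to Sr, both the across-period and down-group shifts push Al's electron affinity up.
Si > Al: Si lies to the right of Al in period 3, so the across-period effect alone puts Si higher.
S > Si: both are in period 3; the period trend gives S the larger value.
I > S: period and group pull opposite ways; the across-period shift dominates (295 vs 200 kJ/mol).
For reference (kJ/mol): Al 42, Si 134, S 200, Sr 5, I 295.
So from lowest to highest: Sr < Al < Si < S < I.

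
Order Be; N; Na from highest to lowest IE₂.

Consider each +1 ion: Be⁺ still has 1 valence electron; N⁺ still has 4 valence electrons; Na⁺ is the bare [Ne] core.
Pulling an electron out of a noble-gas core costs far more than removing a remaining valence electron, so Na sits at the high end of IE_2.
Valence configurations: Be⁺ [He]2s¹, N⁺ [He]2s²2p².
The numbers (kJ/mol): Be 1757, N 2856, Na 4562.
Putting it together, IE_2: Be < N < Na.

Na > N > Be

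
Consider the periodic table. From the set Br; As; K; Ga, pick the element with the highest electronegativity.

K is in period 4, group 1; Ga is in period 4, group 13; As is in period 4, group 15; Br is in period 4, group 17.
Electronegativity increases across a period and decreases down a group, tracking effective nuclear charge and atomic size.
All lie in period 4, so electronegativity increases left to right.
The highest electronegativity among these belongs to Br.

Br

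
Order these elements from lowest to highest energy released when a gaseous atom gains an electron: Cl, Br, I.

I < Br < Cl

Electron affinity generally becomes more exothermic across a period toward the halogens and less exothermic down a group.
All are in group 17, so electron affinity increases up the group.
So from lowest to highest: I < Br < Cl.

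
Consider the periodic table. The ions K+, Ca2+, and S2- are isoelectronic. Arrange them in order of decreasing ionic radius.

S2- > K+ > Ca2+

All of these have 18 electrons, so size is governed by nuclear charge alone: the more protons, the stronger the pull on the same electron cloud, and the smaller the ion.
Nuclear charges: Ca2+ (Z=20), K+ (Z=19), S2- (Z=16).
Largest to smallest: S2- > K+ > Ca2+.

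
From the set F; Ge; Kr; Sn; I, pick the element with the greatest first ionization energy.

F

Across a period the outer electron is held more tightly (higher IE₁); down a group it sits in a higher shell, more shielded, and comes off more easily.
These span different periods and groups, so the two trends combine.
Ge > Sn: Ge sits above Sn in group 14, so the down-group effect alone puts Ge higher.
I > Ge: the two effects oppose for this pair; the across-period effect wins (1008 vs 762 kJ/mol).
Kr > I: both effects reinforce here, so Kr is clearly the higher of the two.
F > Kr: period and group pull opposite ways; the down-group shift dominates (1681 vs 1351 kJ/mol).
Tabulated first ionization energy (kJ/mol): F 1681, Ge 762, Kr 1351, Sn 709, I 1008.
The greatest first ionization energy among these belongs to F.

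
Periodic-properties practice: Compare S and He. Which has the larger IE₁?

He

He is in period 1, group 18; S is in period 3, group 16.
Removing the outermost electron gets harder across a period and easier down a group.
These span different periods and groups, so the two trends combine.
He > S: both effects reinforce here, so He is clearly the higher of the two.
Approximate values (kJ/mol): He 2372, S 1000.
So He has the larger IE₁ (He > S).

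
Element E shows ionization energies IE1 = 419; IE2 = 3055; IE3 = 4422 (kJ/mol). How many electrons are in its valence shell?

Look for the largest jump between consecutive ionization energies: IE2/IE1 ≈ 7.3, far larger than any earlier ratio.
That jump marks the point where a core electron is being removed. So the atom has 1 valence electron.

1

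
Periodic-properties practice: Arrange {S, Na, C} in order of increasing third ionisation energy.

S < C < Na

IE_3 is the cost of taking one more electron from the +2 cation: S²⁺ still has 4 valence electrons; Na²⁺ is already 1 electron into the core; C²⁺ still has 2 valence electrons.
Pulling an electron out of a noble-gas core costs far more than removing a remaining valence electron, so Na sits at the high end of IE_3.
Valence configurations: S²⁺ [Ne]3s²3p², C²⁺ [He]2s².
Tabulated IE_3 (kJ/mol): S 3357, Na 6910, C 4620.
So the third ionization energies run S < C < Na.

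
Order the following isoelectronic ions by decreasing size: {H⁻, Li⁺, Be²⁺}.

H⁻, Li⁺, Be²⁺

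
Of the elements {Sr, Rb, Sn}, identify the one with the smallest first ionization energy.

IE₁ increases left→right with effective nuclear charge and decreases top→bottom as the valence shell moves farther out.
All lie in period 5, so first ionization energy increases left to right.
The smallest first ionization energy among these belongs to Rb.

Rb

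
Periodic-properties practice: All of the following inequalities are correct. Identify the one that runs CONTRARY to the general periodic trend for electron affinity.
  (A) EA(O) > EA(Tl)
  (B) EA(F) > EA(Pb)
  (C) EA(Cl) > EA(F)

The general trend: electron affinity increases across a period and decreases down a group.
(A) O (period 2, group 16) vs Tl (period 6, group 13): the stated order agrees with the simple trend.
(B) F (period 2, group 17) vs Pb (period 6, group 14): the stated order agrees with the simple trend.
(C) Cl (period 3, group 17) vs F (period 2, group 17): the stated order contradicts the simple trend.
The exception is (C): F's small 2p subshell makes the incoming electron feel strong e⁻–e⁻ repulsion, so Cl actually releases more energy on gaining an electron.

(C)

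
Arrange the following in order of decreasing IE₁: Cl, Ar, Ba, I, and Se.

Cl is in period 3, group 17; Ar is in period 3, group 18; Se is in period 4, group 16; I is in period 5, group 17; Ba is in period 6, group 2.
First ionization energy rises across a period (greater Z_eff holds electrons more tightly) and falls down a group (valence electrons are farther from the nucleus).
These span different periods and groups, so the two trends combine.
Se > Ba: both effects reinforce here, so Se is clearly the higher of the two.
I > Se: the two effects oppose for this pair; the across-period effect wins (1008 vs 941 kJ/mol).
Cl > I: they share group 17; the group trend gives Cl the larger value.
Ar > Cl: both are in period 3; the period trend gives Ar the larger value.
Approximate values (kJ/mol): Cl 1251, Ar 1521, Se 941, I 1008, Ba 503.
So from highest to lowest: Ar > Cl > I > Se > Ba.

Ar, Cl, I, Se, Ba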